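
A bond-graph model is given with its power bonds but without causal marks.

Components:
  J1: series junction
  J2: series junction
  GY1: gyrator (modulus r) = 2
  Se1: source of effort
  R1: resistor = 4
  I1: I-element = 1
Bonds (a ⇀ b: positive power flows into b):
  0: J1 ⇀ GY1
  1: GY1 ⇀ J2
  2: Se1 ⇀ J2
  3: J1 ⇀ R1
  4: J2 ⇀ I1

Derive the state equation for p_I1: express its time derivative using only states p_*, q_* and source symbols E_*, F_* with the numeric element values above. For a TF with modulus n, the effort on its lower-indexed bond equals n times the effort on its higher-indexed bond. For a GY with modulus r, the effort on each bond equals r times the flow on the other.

dp_I1/dt = E_Se1 - p_I1

b2 |J2  (Se1 (Se) sets effort on bond)
b4 |I1  (I1: I, integral causality)
b1 |J2  (1-jn J2 has f-setter on 4)
b0 |J1  (GY GY1: same side as bond 1)
b3 |R1  (J1 needs exactly one f-in)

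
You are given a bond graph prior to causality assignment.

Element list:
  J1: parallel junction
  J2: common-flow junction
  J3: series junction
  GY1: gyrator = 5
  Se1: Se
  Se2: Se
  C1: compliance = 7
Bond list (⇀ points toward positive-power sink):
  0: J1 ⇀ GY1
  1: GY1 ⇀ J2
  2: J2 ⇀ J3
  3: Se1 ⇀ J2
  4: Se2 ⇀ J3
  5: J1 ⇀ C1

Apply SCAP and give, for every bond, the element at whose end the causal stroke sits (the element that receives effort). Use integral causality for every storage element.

#0 stroke→GY1
#1 stroke→GY1
#2 stroke→J2
#3 stroke→J2
#4 stroke→J3
#5 stroke→J1

β3 stroke→J2  (Se1: effort source, stroke at far end)
β4 stroke→J3  (source Se2 imposes e)
β2 stroke→J2  (only one flow-in slot at J3)
β1 stroke→GY1  (closing 1-jn rule on J2)
β0 stroke→GY1  (GY1 both-in/both-out from 1)
β5 stroke→J1  (only one effort-in slot at J1)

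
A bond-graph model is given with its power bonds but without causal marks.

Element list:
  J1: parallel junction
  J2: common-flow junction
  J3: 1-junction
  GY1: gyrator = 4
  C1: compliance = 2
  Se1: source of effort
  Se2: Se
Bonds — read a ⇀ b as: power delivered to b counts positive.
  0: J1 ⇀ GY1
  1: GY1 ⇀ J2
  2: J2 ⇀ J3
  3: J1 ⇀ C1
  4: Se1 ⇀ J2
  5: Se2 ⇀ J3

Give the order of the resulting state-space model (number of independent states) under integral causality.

b4 →J2  (Se1: effort source, stroke at far end)
b5 →J3  (Se2 fixes effort; stroke away)
b2 →J2  (closing 1-jn rule on J3)
b1 →GY1  (J2: last free bond brings flow in)
b0 →GY1  (through GY1, causality inverts; strokes same side of GY1)
b3 →J1  (J1: last free bond brings effort in)

1  (C1 all integral)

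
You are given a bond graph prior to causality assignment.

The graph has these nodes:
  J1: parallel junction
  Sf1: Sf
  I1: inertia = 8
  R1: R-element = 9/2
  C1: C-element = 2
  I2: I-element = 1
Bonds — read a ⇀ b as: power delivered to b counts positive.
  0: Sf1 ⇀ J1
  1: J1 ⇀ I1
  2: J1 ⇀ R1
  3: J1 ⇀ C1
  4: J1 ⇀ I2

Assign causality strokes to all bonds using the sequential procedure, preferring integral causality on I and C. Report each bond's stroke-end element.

bond 0 stroke at Sf1
bond 1 stroke at I1
bond 2 stroke at R1
bond 3 stroke at J1
bond 4 stroke at I2

bond 0 stroke→Sf1  (Sf1: flow source, stroke at near end)
bond 1 stroke→I1  (I1: I, integral causality)
bond 3 stroke→J1  (C1: C, integral causality)
bond 2 stroke→R1  (common-e at J1 fixed by 3)
bond 4 stroke→I2  (J1: bond 3 brought effort, rest push out)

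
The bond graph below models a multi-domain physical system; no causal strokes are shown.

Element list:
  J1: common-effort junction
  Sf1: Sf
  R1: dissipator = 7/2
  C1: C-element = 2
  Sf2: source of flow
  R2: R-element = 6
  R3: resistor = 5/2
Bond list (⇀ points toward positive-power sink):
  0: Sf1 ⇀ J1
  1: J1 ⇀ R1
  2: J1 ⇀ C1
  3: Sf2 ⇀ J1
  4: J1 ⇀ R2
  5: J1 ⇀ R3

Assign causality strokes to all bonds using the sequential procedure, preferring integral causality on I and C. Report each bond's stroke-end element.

β0 stroke→Sf1  (Sf1 (Sf) sets flow on bond)
β3 stroke→Sf2  (source Sf2 imposes f)
β2 stroke→J1  (C1 outputs effort q/C1)
β1 stroke→R1  (0-jn J1 has e-setter on 2)
β4 stroke→R2  (0-jn J1 has e-setter on 2)
β5 stroke→R3  (J1 effort already set via bond 2)

β0 stroke at Sf1
β1 stroke at R1
β2 stroke at J1
β3 stroke at Sf2
β4 stroke at R2
β5 stroke at R3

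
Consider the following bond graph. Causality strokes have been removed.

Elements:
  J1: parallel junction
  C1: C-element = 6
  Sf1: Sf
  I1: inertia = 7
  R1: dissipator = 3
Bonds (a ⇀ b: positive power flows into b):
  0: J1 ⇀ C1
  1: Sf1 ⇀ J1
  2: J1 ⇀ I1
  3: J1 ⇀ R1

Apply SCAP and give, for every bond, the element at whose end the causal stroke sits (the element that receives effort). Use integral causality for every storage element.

bond 1 →Sf1  (Sf1 (Sf) sets flow on bond)
bond 0 →J1  (C1 integral (e out))
bond 2 →I1  (J1 effort already set via bond 0)
bond 3 →R1  (J1: bond 0 brought effort, rest push out)

b0 →J1
b1 →Sf1
b2 →I1
b3 →R1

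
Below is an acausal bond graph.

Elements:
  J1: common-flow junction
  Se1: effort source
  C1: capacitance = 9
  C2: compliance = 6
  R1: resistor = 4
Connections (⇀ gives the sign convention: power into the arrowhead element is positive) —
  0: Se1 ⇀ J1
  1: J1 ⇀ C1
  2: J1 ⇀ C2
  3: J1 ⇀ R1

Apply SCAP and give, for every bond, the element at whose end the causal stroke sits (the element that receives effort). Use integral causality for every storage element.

b0 stroke at J1  (Se1 (Se) sets effort on bond)
b1 stroke at J1  (C1 integral (e out))
b2 stroke at J1  (C2 integral (e out))
b3 stroke at R1  (closing 1-jn rule on J1)

β0 |J1
β1 |J1
β2 |J1
β3 |R1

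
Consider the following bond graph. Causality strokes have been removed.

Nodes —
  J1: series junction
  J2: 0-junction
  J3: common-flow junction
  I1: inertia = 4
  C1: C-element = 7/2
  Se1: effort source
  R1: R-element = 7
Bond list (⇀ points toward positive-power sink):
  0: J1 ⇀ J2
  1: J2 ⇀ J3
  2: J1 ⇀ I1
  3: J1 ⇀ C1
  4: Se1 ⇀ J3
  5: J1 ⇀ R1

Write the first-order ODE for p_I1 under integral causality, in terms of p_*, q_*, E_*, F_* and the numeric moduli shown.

dp_I1/dt = E_Se1 - 7*p_I1/4 - 2*q_C1/7

#4 stroke→J3  (Se1 (Se) sets effort on bond)
#1 stroke→J2  (only one flow-in slot at J3)
#0 stroke→J1  (common-e at J2 fixed by 1)
#2 stroke→I1  (I1: I, integral causality)
#3 stroke→J1  (common-f at J1 fixed by 2)
#5 stroke→J1  (J1 flow already set via bond 2)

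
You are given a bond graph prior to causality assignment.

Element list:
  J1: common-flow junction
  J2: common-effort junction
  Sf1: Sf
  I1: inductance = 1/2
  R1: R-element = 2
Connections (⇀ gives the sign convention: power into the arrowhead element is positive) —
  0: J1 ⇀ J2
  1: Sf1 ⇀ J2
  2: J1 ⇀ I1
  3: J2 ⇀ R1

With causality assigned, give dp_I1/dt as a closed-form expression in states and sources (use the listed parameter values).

β1 |Sf1  (Sf1 fixes flow; stroke at Sf1)
β2 |I1  (I1 integral (f out))
β0 |J1  (J1: bond 2 brought flow, rest push out)
β3 |J2  (only one effort-in slot at J2)

dp_I1/dt = -2*F_Sf1 - 4*p_I1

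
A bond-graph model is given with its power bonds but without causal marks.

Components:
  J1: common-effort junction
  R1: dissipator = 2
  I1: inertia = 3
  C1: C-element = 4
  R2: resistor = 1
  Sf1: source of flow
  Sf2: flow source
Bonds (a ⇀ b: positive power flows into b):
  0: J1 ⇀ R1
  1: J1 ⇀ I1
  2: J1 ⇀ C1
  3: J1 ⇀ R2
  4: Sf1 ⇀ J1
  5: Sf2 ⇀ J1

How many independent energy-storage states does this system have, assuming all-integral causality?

2  (C1, I1 all integral)

bond 4 stroke→Sf1  (source Sf1 imposes f)
bond 5 stroke→Sf2  (Sf2 (Sf) sets flow on bond)
bond 1 stroke→I1  (I1 outputs flow p/I1)
bond 2 stroke→J1  (C1 outputs effort q/C1)
bond 0 stroke→R1  (J1 effort already set via bond 2)
bond 3 stroke→R2  (0-jn J1 has e-setter on 2)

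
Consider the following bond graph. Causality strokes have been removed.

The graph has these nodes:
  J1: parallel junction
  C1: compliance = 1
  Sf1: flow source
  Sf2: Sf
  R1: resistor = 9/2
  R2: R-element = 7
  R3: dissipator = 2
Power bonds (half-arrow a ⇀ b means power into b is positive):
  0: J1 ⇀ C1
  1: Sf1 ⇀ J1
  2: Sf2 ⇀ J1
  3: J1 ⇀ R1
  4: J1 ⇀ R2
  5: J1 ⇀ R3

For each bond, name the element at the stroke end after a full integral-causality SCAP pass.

β1 →Sf1  (Sf1 (Sf) sets flow on bond)
β2 →Sf2  (Sf2 (Sf) sets flow on bond)
β0 →J1  (prefer integral on C1)
β3 →R1  (J1: bond 0 brought effort, rest push out)
β4 →R2  (0-jn J1 has e-setter on 0)
β5 →R3  (0-jn J1 has e-setter on 0)

β0 stroke at J1
β1 stroke at Sf1
β2 stroke at Sf2
β3 stroke at R1
β4 stroke at R2
β5 stroke at R3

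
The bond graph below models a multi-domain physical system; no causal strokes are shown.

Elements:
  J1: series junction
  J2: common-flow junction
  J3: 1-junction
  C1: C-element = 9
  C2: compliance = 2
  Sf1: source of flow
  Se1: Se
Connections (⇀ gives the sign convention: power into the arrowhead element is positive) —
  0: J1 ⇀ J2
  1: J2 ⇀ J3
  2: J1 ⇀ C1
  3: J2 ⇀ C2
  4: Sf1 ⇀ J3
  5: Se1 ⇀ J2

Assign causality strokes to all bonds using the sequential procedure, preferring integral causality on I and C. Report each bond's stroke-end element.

#4 stroke at Sf1  (Sf1 fixes flow; stroke at Sf1)
#5 stroke at J2  (Se1 (Se) sets effort on bond)
#1 stroke at J3  (J3 flow already set via bond 4)
#0 stroke at J2  (J2: bond 1 brought flow, rest push out)
#3 stroke at J2  (J2 flow already set via bond 1)
#2 stroke at J1  (1-jn J1 has f-setter on 0)

bond 0 →J2
bond 1 →J3
bond 2 →J1
bond 3 →J2
bond 4 →Sf1
bond 5 →J2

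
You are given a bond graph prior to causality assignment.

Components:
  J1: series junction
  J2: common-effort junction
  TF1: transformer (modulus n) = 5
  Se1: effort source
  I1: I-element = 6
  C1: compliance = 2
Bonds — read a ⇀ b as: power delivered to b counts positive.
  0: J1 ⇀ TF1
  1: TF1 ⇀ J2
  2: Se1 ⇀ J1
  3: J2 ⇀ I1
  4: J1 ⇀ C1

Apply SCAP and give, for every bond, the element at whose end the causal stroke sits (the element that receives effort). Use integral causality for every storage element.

bond 2 →J1  (Se1 fixes effort; stroke away)
bond 3 →I1  (I1 integral (f out))
bond 1 →J2  (J2 needs exactly one e-in)
bond 0 →TF1  (TF1 one-in-one-out from 1)
bond 4 →J1  (1-jn J1 has f-setter on 0)

β0 stroke at TF1
β1 stroke at J2
β2 stroke at J1
β3 stroke at I1
β4 stroke at J1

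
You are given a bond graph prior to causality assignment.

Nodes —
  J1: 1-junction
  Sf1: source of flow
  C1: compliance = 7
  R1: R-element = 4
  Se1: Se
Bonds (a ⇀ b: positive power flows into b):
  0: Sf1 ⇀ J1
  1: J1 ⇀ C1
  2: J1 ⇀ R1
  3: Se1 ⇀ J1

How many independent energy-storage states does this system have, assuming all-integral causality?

1  (C1 all integral)

#0 →Sf1  (Sf1 (Sf) sets flow on bond)
#3 →J1  (Se1 fixes effort; stroke away)
#1 →J1  (J1 flow already set via bond 0)
#2 →J1  (J1 flow already set via bond 0)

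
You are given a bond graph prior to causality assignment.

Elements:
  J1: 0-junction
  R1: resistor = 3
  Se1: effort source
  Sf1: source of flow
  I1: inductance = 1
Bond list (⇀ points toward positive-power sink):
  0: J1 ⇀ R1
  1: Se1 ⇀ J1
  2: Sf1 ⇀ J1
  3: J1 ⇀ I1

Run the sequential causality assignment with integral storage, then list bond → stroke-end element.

bond 1 |J1  (source Se1 imposes e)
bond 2 |Sf1  (Sf1 fixes flow; stroke at Sf1)
bond 0 |R1  (J1: bond 1 brought effort, rest push out)
bond 3 |I1  (J1 effort already set via bond 1)

b0 stroke at R1
b1 stroke at J1
b2 stroke at Sf1
b3 stroke at I1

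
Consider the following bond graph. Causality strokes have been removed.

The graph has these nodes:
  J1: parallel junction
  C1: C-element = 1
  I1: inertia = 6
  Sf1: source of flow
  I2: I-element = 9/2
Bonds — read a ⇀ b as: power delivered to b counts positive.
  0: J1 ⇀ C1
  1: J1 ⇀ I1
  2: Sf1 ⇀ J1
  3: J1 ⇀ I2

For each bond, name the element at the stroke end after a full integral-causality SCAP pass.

β2 stroke at Sf1  (source Sf1 imposes f)
β0 stroke at J1  (C1 integral (e out))
β1 stroke at I1  (common-e at J1 fixed by 0)
β3 stroke at I2  (common-e at J1 fixed by 0)

#0 |J1
#1 |I1
#2 |Sf1
#3 |I2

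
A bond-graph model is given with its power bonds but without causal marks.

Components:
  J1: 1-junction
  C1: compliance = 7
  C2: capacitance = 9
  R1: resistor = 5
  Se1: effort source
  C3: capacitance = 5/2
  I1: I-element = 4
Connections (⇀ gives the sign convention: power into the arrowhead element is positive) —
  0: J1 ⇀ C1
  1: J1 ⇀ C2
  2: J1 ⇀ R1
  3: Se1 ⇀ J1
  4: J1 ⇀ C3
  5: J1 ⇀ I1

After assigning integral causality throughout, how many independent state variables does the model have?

4  (C1, C2, C3, I1 all integral)

β3 stroke→J1  (Se1 (Se) sets effort on bond)
β0 stroke→J1  (C1: C, integral causality)
β1 stroke→J1  (prefer integral on C2)
β4 stroke→J1  (C3 outputs effort q/C3)
β5 stroke→I1  (prefer integral on I1)
β2 stroke→J1  (common-f at J1 fixed by 5)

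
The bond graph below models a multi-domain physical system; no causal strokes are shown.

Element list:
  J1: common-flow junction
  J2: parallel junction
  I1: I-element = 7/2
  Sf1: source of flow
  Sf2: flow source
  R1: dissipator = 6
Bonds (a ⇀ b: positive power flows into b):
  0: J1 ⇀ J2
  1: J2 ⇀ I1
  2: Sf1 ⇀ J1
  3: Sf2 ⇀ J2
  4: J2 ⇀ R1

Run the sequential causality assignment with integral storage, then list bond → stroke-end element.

β0 stroke→J1
β1 stroke→I1
β2 stroke→Sf1
β3 stroke→Sf2
β4 stroke→J2

#2 stroke→Sf1  (Sf1 (Sf) sets flow on bond)
#3 stroke→Sf2  (source Sf2 imposes f)
#0 stroke→J1  (common-f at J1 fixed by 2)
#1 stroke→I1  (prefer integral on I1)
#4 stroke→J2  (J2 needs exactly one e-in)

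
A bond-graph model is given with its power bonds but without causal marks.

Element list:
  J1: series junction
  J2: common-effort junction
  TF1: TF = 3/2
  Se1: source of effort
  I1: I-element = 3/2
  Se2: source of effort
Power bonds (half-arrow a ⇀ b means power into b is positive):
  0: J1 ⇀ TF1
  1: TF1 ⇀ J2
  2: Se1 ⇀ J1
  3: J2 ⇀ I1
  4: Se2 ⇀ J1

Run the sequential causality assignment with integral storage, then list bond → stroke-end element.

b2 →J1  (Se1: effort source, stroke at far end)
b4 →J1  (Se2: effort source, stroke at far end)
b0 →TF1  (closing 1-jn rule on J1)
b1 →J2  (TF1: transformer flips bond 0)
b3 →I1  (J2 effort already set via bond 1)

#0 |TF1
#1 |J2
#2 |J1
#3 |I1
#4 |J1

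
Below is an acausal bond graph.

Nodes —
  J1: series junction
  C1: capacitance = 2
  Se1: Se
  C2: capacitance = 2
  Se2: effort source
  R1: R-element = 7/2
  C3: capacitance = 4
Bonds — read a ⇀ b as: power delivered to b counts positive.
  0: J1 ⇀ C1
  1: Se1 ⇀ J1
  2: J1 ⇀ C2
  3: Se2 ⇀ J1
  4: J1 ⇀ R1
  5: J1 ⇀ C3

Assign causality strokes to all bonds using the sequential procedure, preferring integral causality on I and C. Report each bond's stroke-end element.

b0 stroke→J1
b1 stroke→J1
b2 stroke→J1
b3 stroke→J1
b4 stroke→R1
b5 stroke→J1

β1 stroke at J1  (Se1 fixes effort; stroke away)
β3 stroke at J1  (Se2 fixes effort; stroke away)
β0 stroke at J1  (prefer integral on C1)
β2 stroke at J1  (prefer integral on C2)
β5 stroke at J1  (C3 outputs effort q/C3)
β4 stroke at R1  (J1: last free bond brings flow in)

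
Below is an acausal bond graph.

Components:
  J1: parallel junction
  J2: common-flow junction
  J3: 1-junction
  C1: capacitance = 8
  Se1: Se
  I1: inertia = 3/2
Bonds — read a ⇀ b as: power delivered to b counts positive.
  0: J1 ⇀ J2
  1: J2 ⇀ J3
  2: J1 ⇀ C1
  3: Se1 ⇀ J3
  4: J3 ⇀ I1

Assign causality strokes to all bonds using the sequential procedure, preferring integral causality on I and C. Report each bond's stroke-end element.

b3 stroke at J3  (source Se1 imposes e)
b2 stroke at J1  (C1 integral (e out))
b0 stroke at J2  (J1: bond 2 brought effort, rest push out)
b1 stroke at J3  (J2: last free bond brings flow in)
b4 stroke at I1  (only one flow-in slot at J3)

β0 stroke→J2
β1 stroke→J3
β2 stroke→J1
β3 stroke→J3
β4 stroke→I1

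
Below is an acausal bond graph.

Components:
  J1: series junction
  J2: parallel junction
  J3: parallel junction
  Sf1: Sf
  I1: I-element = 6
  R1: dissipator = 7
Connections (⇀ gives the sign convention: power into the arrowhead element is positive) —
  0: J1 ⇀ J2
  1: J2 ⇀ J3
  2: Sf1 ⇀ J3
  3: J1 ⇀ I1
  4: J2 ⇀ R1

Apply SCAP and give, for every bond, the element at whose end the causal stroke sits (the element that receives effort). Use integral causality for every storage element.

bond 2 stroke at Sf1  (Sf1: flow source, stroke at near end)
bond 1 stroke at J3  (closing 0-jn rule on J3)
bond 3 stroke at I1  (I1 integral (f out))
bond 0 stroke at J1  (common-f at J1 fixed by 3)
bond 4 stroke at J2  (only one effort-in slot at J2)

bond 0 stroke→J1
bond 1 stroke→J3
bond 2 stroke→Sf1
bond 3 stroke→I1
bond 4 stroke→J2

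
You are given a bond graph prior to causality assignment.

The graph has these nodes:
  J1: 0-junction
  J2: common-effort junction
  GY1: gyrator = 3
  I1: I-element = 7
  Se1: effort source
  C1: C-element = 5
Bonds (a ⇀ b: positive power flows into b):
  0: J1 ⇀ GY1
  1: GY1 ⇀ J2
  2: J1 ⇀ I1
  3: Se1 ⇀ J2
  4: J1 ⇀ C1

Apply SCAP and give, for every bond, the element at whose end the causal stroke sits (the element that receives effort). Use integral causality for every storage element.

#0 stroke at GY1
#1 stroke at GY1
#2 stroke at I1
#3 stroke at J2
#4 stroke at J1

b3 stroke→J2  (Se1: effort source, stroke at far end)
b1 stroke→GY1  (J2 effort already set via bond 3)
b0 stroke→GY1  (GY GY1: same side as bond 1)
b2 stroke→I1  (I1: I, integral causality)
b4 stroke→J1  (J1 needs exactly one e-in)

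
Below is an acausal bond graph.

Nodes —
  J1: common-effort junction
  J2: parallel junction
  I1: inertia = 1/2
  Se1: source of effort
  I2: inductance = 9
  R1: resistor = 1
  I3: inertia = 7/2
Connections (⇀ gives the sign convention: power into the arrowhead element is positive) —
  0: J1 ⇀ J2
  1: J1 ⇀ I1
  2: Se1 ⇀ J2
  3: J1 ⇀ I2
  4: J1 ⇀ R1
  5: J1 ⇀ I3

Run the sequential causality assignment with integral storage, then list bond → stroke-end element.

#2 |J2  (Se1: effort source, stroke at far end)
#0 |J1  (J2 effort already set via bond 2)
#1 |I1  (0-jn J1 has e-setter on 0)
#3 |I2  (0-jn J1 has e-setter on 0)
#4 |R1  (J1 effort already set via bond 0)
#5 |I3  (0-jn J1 has e-setter on 0)

b0 |J1
b1 |I1
b2 |J2
b3 |I2
b4 |R1
b5 |I3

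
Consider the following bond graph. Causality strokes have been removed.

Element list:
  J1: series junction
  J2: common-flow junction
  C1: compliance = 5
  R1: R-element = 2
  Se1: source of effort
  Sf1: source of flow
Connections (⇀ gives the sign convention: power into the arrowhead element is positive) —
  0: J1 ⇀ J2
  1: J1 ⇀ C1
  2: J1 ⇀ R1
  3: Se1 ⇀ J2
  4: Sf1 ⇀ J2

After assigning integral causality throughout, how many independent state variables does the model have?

b3 |J2  (source Se1 imposes e)
b4 |Sf1  (Sf1: flow source, stroke at near end)
b0 |J2  (J2 flow already set via bond 4)
b1 |J1  (J1: bond 0 brought flow, rest push out)
b2 |J1  (J1 flow already set via bond 0)

1  (C1 all integral)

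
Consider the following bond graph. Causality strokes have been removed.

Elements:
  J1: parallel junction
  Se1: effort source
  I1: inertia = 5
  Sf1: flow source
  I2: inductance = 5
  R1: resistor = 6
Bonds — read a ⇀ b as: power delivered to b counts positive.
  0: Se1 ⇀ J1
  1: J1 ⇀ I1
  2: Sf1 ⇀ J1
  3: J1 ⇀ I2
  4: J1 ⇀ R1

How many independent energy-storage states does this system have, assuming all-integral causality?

2  (I1, I2 all integral)

b0 stroke at J1  (Se1 (Se) sets effort on bond)
b2 stroke at Sf1  (Sf1: flow source, stroke at near end)
b1 stroke at I1  (common-e at J1 fixed by 0)
b3 stroke at I2  (common-e at J1 fixed by 0)
b4 stroke at R1  (common-e at J1 fixed by 0)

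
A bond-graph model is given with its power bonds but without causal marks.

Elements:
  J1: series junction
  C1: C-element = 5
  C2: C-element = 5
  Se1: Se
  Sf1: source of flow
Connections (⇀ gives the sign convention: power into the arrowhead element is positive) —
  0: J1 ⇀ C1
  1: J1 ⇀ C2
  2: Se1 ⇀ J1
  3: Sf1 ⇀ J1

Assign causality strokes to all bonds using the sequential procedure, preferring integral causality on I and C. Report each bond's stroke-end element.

β2 →J1  (source Se1 imposes e)
β3 →Sf1  (Sf1: flow source, stroke at near end)
β0 →J1  (common-f at J1 fixed by 3)
β1 →J1  (J1 flow already set via bond 3)

β0 stroke→J1
β1 stroke→J1
β2 stroke→J1
β3 stroke→Sf1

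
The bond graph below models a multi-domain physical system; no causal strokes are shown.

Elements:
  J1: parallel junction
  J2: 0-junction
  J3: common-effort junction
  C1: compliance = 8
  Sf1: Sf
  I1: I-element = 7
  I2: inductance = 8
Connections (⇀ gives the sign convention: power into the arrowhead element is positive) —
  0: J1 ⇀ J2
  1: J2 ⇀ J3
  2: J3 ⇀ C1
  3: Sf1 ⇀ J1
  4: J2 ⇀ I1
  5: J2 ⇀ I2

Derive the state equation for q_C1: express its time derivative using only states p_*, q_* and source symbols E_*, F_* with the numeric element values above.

dq_C1/dt = F_Sf1 - p_I1/7 - p_I2/8

b3 stroke→Sf1  (source Sf1 imposes f)
b0 stroke→J1  (J1 needs exactly one e-in)
b2 stroke→J3  (C1 integral (e out))
b1 stroke→J2  (0-jn J3 has e-setter on 2)
b4 stroke→I1  (J2: bond 1 brought effort, rest push out)
b5 stroke→I2  (J2: bond 1 brought effort, rest push out)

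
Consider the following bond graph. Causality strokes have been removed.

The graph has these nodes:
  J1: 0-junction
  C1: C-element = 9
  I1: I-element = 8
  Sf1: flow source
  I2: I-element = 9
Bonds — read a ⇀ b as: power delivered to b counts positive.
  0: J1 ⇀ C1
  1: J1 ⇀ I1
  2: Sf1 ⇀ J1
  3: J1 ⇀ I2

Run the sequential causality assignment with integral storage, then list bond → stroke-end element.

β2 |Sf1  (Sf1: flow source, stroke at near end)
β0 |J1  (prefer integral on C1)
β1 |I1  (J1: bond 0 brought effort, rest push out)
β3 |I2  (J1: bond 0 brought effort, rest push out)

bond 0 →J1
bond 1 →I1
bond 2 →Sf1
bond 3 →I2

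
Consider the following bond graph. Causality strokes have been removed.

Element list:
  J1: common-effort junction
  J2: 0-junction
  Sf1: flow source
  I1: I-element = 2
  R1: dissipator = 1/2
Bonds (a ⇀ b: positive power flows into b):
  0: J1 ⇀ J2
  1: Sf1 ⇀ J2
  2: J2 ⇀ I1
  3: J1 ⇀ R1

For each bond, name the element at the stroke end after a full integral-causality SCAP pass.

β1 →Sf1  (Sf1 (Sf) sets flow on bond)
β2 →I1  (I1: I, integral causality)
β0 →J2  (J2 needs exactly one e-in)
β3 →J1  (J1 needs exactly one e-in)

#0 stroke→J2
#1 stroke→Sf1
#2 stroke→I1
#3 stroke→J1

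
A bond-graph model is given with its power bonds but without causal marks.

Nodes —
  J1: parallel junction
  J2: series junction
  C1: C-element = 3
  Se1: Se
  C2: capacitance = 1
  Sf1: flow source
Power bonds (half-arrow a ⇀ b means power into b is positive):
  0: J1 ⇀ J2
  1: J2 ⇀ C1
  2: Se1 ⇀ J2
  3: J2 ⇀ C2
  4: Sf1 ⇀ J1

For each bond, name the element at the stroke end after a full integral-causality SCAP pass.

b2 stroke→J2  (Se1 fixes effort; stroke away)
b4 stroke→Sf1  (Sf1: flow source, stroke at near end)
b0 stroke→J1  (J1: last free bond brings effort in)
b1 stroke→J2  (1-jn J2 has f-setter on 0)
b3 stroke→J2  (J2 flow already set via bond 0)

bond 0 |J1
bond 1 |J2
bond 2 |J2
bond 3 |J2
bond 4 |Sf1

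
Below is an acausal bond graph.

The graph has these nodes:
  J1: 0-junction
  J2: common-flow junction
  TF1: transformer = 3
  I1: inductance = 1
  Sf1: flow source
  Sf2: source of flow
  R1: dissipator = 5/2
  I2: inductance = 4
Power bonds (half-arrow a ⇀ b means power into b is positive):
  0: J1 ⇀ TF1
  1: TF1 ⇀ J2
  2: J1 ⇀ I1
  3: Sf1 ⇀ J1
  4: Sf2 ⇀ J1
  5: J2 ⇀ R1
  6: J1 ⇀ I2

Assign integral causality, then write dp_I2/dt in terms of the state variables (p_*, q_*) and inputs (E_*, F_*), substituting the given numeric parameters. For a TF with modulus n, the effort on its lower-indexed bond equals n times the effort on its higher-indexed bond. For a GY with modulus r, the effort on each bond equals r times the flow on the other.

β3 |Sf1  (Sf1: flow source, stroke at near end)
β4 |Sf2  (Sf2 (Sf) sets flow on bond)
β2 |I1  (I1 integral (f out))
β6 |I2  (I2: I, integral causality)
β0 |J1  (closing 0-jn rule on J1)
β1 |TF1  (TF1 one-in-one-out from 0)
β5 |J2  (J2: bond 1 brought flow, rest push out)

dp_I2/dt = 45*F_Sf1/2 + 45*F_Sf2/2 - 45*p_I1/2 - 45*p_I2/8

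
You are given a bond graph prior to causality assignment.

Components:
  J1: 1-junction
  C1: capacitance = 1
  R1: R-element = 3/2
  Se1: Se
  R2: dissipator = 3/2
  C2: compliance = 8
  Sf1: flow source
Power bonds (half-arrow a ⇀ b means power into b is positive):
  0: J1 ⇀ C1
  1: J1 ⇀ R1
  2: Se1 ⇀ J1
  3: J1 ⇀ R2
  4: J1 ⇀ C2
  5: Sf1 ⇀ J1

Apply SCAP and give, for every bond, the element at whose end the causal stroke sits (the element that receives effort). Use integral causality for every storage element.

b2 →J1  (Se1 fixes effort; stroke away)
b5 →Sf1  (Sf1 fixes flow; stroke at Sf1)
b0 →J1  (J1: bond 5 brought flow, rest push out)
b1 →J1  (common-f at J1 fixed by 5)
b3 →J1  (J1: bond 5 brought flow, rest push out)
b4 →J1  (1-jn J1 has f-setter on 5)

bond 0 |J1
bond 1 |J1
bond 2 |J1
bond 3 |J1
bond 4 |J1
bond 5 |Sf1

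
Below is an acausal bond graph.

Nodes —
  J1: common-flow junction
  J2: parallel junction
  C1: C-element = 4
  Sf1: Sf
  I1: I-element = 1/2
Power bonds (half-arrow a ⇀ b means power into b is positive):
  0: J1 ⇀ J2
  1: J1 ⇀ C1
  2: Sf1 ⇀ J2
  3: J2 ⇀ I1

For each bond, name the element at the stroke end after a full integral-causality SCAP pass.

#0 →J2
#1 →J1
#2 →Sf1
#3 →I1

β2 stroke→Sf1  (Sf1 fixes flow; stroke at Sf1)
β1 stroke→J1  (C1 integral (e out))
β0 stroke→J2  (J1: last free bond brings flow in)
β3 stroke→I1  (common-e at J2 fixed by 0)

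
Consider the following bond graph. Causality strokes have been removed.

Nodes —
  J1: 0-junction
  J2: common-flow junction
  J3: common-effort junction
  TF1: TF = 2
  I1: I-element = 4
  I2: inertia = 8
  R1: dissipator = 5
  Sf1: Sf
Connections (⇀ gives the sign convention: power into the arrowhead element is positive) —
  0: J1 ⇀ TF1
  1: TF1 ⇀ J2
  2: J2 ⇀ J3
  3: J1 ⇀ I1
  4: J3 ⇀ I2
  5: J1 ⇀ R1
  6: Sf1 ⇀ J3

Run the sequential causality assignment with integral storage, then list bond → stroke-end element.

#0 stroke at TF1
#1 stroke at J2
#2 stroke at J3
#3 stroke at I1
#4 stroke at I2
#5 stroke at J1
#6 stroke at Sf1

β6 →Sf1  (Sf1 fixes flow; stroke at Sf1)
β3 →I1  (prefer integral on I1)
β4 →I2  (I2: I, integral causality)
β2 →J3  (J3: last free bond brings effort in)
β1 →J2  (common-f at J2 fixed by 2)
β0 →TF1  (through TF1, causality passes straight; one stroke at TF1)
β5 →J1  (closing 0-jn rule on J1)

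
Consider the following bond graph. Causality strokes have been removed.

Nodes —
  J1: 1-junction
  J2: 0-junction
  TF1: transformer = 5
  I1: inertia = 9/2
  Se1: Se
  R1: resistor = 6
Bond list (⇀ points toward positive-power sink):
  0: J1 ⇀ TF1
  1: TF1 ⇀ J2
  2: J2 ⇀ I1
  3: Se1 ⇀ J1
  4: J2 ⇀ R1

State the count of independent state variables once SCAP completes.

1  (I1 all integral)

b3 stroke→J1  (Se1: effort source, stroke at far end)
b0 stroke→TF1  (closing 1-jn rule on J1)
b1 stroke→J2  (TF TF1: opposite of bond 0)
b2 stroke→I1  (J2 effort already set via bond 1)
b4 stroke→R1  (0-jn J2 has e-setter on 1)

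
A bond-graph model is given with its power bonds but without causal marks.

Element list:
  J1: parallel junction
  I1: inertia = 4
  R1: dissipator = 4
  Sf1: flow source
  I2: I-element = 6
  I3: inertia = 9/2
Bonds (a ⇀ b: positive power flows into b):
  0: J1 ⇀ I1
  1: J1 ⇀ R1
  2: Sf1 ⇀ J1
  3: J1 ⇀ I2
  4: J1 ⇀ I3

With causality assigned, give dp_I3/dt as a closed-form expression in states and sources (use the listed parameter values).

dp_I3/dt = 4*F_Sf1 - p_I1 - 2*p_I2/3 - 8*p_I3/9

bond 2 →Sf1  (Sf1: flow source, stroke at near end)
bond 0 →I1  (I1 integral (f out))
bond 3 →I2  (I2 integral (f out))
bond 4 →I3  (I3 outputs flow p/I3)
bond 1 →J1  (closing 0-jn rule on J1)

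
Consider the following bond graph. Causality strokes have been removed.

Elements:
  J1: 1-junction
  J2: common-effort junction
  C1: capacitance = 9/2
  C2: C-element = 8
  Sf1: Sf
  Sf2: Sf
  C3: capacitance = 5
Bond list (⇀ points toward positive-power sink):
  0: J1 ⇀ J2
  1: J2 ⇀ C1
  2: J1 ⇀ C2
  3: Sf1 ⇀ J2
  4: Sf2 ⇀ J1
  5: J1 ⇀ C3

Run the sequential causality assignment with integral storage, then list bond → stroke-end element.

b0 |J1
b1 |J2
b2 |J1
b3 |Sf1
b4 |Sf2
b5 |J1

bond 3 |Sf1  (Sf1 (Sf) sets flow on bond)
bond 4 |Sf2  (Sf2: flow source, stroke at near end)
bond 0 |J1  (J1 flow already set via bond 4)
bond 2 |J1  (J1: bond 4 brought flow, rest push out)
bond 5 |J1  (common-f at J1 fixed by 4)
bond 1 |J2  (J2: last free bond brings effort in)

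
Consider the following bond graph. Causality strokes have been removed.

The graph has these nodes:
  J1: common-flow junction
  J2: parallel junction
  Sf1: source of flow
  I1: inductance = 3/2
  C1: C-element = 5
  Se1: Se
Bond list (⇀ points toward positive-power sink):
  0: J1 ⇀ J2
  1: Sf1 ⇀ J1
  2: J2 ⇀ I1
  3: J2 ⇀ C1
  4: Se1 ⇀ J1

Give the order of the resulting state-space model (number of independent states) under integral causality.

b1 stroke→Sf1  (Sf1: flow source, stroke at near end)
b4 stroke→J1  (Se1 fixes effort; stroke away)
b0 stroke→J1  (J1 flow already set via bond 1)
b2 stroke→I1  (I1 integral (f out))
b3 stroke→J2  (only one effort-in slot at J2)

2  (C1, I1 all integral)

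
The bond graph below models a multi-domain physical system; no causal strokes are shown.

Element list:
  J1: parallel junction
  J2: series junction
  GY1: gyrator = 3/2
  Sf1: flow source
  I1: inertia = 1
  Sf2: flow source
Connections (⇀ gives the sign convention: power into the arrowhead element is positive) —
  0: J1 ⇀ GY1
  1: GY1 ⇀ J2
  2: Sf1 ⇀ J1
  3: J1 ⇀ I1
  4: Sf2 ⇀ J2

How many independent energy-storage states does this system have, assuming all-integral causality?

b2 →Sf1  (Sf1 fixes flow; stroke at Sf1)
b4 →Sf2  (Sf2 (Sf) sets flow on bond)
b1 →J2  (1-jn J2 has f-setter on 4)
b0 →J1  (GY1 both-in/both-out from 1)
b3 →I1  (J1: bond 0 brought effort, rest push out)

1  (I1 all integral)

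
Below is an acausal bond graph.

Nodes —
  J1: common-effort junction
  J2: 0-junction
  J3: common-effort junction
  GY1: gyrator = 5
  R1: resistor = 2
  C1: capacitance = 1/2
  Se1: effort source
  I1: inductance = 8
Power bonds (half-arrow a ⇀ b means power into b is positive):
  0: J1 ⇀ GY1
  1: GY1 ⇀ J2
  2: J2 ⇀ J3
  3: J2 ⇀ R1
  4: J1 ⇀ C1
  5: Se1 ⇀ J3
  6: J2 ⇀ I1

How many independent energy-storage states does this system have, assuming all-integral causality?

2  (C1, I1 all integral)

β5 |J3  (Se1 fixes effort; stroke away)
β2 |J2  (0-jn J3 has e-setter on 5)
β1 |GY1  (common-e at J2 fixed by 2)
β3 |R1  (0-jn J2 has e-setter on 2)
β6 |I1  (J2: bond 2 brought effort, rest push out)
β0 |GY1  (GY GY1: same side as bond 1)
β4 |J1  (J1: last free bond brings effort in)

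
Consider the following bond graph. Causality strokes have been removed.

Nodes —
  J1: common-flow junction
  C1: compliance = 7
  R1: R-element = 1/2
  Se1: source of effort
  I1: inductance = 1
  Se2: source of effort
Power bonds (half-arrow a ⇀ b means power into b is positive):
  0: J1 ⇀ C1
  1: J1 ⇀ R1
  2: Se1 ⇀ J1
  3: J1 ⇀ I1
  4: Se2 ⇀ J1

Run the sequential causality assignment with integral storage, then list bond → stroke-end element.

β0 →J1
β1 →J1
β2 →J1
β3 →I1
β4 →J1

#2 stroke→J1  (Se1 (Se) sets effort on bond)
#4 stroke→J1  (Se2 (Se) sets effort on bond)
#0 stroke→J1  (C1 integral (e out))
#3 stroke→I1  (I1 integral (f out))
#1 stroke→J1  (common-f at J1 fixed by 3)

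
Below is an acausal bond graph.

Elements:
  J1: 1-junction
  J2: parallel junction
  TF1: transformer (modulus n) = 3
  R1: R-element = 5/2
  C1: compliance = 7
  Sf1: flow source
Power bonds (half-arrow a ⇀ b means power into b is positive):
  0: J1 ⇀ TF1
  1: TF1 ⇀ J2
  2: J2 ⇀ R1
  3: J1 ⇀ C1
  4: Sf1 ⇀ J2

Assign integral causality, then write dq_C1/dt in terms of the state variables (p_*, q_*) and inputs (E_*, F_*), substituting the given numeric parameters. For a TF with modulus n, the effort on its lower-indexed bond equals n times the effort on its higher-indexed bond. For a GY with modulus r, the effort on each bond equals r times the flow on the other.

#4 stroke→Sf1  (Sf1 (Sf) sets flow on bond)
#3 stroke→J1  (C1 integral (e out))
#0 stroke→TF1  (closing 1-jn rule on J1)
#1 stroke→J2  (through TF1, causality passes straight; one stroke at TF1)
#2 stroke→R1  (J2 effort already set via bond 1)

dq_C1/dt = -F_Sf1/3 - 2*q_C1/315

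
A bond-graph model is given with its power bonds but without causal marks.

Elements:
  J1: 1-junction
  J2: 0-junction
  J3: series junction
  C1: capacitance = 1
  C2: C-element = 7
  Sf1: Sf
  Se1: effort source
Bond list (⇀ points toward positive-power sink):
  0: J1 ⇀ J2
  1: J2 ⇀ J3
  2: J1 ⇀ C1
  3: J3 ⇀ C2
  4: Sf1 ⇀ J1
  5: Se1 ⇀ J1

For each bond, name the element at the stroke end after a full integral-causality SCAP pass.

b0 |J1
b1 |J2
b2 |J1
b3 |J3
b4 |Sf1
b5 |J1

#4 →Sf1  (Sf1 (Sf) sets flow on bond)
#5 →J1  (source Se1 imposes e)
#0 →J1  (J1: bond 4 brought flow, rest push out)
#2 →J1  (common-f at J1 fixed by 4)
#1 →J2  (only one effort-in slot at J2)
#3 →J3  (J3 flow already set via bond 1)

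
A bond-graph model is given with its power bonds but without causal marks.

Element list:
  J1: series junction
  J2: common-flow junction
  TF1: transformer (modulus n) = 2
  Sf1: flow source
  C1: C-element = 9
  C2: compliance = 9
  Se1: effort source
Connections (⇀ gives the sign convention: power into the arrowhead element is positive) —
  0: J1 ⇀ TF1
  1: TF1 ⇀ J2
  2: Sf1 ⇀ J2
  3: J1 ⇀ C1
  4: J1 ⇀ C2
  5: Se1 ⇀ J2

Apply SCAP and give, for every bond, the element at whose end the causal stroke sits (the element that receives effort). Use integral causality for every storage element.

β0 stroke at TF1
β1 stroke at J2
β2 stroke at Sf1
β3 stroke at J1
β4 stroke at J1
β5 stroke at J2

β2 →Sf1  (Sf1 (Sf) sets flow on bond)
β5 →J2  (Se1 (Se) sets effort on bond)
β1 →J2  (common-f at J2 fixed by 2)
β0 →TF1  (TF TF1: opposite of bond 1)
β3 →J1  (J1: bond 0 brought flow, rest push out)
β4 →J1  (J1: bond 0 brought flow, rest push out)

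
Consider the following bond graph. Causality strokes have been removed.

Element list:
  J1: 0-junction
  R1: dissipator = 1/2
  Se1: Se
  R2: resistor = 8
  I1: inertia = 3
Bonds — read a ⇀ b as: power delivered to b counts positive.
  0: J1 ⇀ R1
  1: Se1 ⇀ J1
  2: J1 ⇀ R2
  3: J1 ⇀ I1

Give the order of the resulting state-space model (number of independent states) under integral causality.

b1 →J1  (source Se1 imposes e)
b0 →R1  (common-e at J1 fixed by 1)
b2 →R2  (J1 effort already set via bond 1)
b3 →I1  (common-e at J1 fixed by 1)

1  (I1 all integral)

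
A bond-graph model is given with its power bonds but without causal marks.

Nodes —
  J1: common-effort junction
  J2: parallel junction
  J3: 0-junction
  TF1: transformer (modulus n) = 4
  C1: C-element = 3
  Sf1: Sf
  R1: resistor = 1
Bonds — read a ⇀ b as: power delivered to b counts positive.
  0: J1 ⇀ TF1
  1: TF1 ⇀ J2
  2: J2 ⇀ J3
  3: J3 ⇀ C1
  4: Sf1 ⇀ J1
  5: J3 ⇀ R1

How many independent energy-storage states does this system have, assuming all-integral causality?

1  (C1 all integral)

b4 →Sf1  (Sf1 fixes flow; stroke at Sf1)
b0 →J1  (only one effort-in slot at J1)
b1 →TF1  (TF1 one-in-one-out from 0)
b2 →J2  (closing 0-jn rule on J2)
b3 →J3  (C1 integral (e out))
b5 →R1  (J3 effort already set via bond 3)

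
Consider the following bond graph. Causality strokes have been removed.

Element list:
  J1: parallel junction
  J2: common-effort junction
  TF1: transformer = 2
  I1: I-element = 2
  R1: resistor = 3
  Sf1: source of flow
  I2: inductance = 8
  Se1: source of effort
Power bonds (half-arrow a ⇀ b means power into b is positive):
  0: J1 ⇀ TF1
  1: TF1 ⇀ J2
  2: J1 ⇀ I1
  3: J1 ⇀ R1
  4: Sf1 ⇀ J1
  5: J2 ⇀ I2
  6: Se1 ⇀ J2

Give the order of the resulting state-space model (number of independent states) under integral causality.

b4 |Sf1  (source Sf1 imposes f)
b6 |J2  (Se1 (Se) sets effort on bond)
b1 |TF1  (J2: bond 6 brought effort, rest push out)
b5 |I2  (common-e at J2 fixed by 6)
b0 |J1  (TF1 one-in-one-out from 1)
b2 |I1  (common-e at J1 fixed by 0)
b3 |R1  (J1 effort already set via bond 0)

2  (I1, I2 all integral)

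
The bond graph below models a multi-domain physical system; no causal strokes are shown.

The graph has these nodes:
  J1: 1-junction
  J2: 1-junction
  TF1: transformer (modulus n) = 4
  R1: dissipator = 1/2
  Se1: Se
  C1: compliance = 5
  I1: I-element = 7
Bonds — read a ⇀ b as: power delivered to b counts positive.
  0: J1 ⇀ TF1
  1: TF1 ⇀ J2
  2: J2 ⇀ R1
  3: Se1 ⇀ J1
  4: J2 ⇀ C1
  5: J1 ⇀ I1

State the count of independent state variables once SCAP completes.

2  (C1, I1 all integral)

β3 |J1  (source Se1 imposes e)
β4 |J2  (prefer integral on C1)
β5 |I1  (prefer integral on I1)
β0 |J1  (J1 flow already set via bond 5)
β1 |TF1  (TF1: transformer flips bond 0)
β2 |J2  (J2 flow already set via bond 1)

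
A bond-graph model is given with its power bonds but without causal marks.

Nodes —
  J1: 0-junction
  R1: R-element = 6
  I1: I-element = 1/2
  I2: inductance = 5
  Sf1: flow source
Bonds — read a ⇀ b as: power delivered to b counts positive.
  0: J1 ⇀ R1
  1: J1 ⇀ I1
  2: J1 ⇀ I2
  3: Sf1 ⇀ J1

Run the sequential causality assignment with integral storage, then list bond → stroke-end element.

bond 3 |Sf1  (source Sf1 imposes f)
bond 1 |I1  (I1 outputs flow p/I1)
bond 2 |I2  (I2: I, integral causality)
bond 0 |J1  (J1 needs exactly one e-in)

b0 stroke→J1
b1 stroke→I1
b2 stroke→I2
b3 stroke→Sf1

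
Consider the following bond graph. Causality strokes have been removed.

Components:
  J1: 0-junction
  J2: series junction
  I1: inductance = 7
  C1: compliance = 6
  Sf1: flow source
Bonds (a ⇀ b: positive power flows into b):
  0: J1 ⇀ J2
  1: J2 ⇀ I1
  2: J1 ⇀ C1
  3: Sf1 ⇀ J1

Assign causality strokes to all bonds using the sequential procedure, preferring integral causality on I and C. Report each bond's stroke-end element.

β3 |Sf1  (source Sf1 imposes f)
β1 |I1  (I1 integral (f out))
β0 |J2  (common-f at J2 fixed by 1)
β2 |J1  (only one effort-in slot at J1)

β0 →J2
β1 →I1
β2 →J1
β3 →Sf1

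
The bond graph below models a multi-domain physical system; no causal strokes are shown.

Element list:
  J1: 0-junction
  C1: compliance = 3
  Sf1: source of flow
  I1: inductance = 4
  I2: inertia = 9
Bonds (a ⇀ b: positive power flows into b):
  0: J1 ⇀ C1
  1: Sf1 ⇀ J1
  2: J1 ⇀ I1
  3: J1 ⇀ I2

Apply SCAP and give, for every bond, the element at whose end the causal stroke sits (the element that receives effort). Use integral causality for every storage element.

β0 |J1
β1 |Sf1
β2 |I1
β3 |I2

bond 1 |Sf1  (source Sf1 imposes f)
bond 0 |J1  (C1: C, integral causality)
bond 2 |I1  (0-jn J1 has e-setter on 0)
bond 3 |I2  (common-e at J1 fixed by 0)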